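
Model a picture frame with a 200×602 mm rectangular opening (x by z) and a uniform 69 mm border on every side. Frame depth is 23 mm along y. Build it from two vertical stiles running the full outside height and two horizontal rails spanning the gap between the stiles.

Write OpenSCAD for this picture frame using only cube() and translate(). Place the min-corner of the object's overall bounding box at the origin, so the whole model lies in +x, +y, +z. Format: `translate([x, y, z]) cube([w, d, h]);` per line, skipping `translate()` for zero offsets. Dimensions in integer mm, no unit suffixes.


cube([69, 23, 740]);
translate([269, 0, 0]) cube([69, 23, 740]);
translate([69, 0, 0]) cube([200, 23, 69]);
translate([69, 0, 671]) cube([200, 23, 69]);


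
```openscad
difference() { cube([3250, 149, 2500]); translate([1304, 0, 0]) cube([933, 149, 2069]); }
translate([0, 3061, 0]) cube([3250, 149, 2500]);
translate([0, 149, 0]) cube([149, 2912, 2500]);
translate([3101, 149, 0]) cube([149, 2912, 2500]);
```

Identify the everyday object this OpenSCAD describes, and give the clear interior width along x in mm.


A single room. The interior width is 2952 mm.

Four walls enclosing a rectangle with a door in the front wall — a room. Outside width 3250 minus two 149 mm walls gives 2952 mm.


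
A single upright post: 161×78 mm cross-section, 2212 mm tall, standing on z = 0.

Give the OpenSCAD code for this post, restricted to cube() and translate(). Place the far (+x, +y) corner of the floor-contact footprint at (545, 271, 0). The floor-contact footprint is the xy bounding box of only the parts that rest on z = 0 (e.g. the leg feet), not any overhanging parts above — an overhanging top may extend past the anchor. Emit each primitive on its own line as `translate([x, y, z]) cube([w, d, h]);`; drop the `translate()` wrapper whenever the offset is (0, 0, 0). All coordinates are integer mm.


translate([384, 193, 0]) cube([161, 78, 2212]);


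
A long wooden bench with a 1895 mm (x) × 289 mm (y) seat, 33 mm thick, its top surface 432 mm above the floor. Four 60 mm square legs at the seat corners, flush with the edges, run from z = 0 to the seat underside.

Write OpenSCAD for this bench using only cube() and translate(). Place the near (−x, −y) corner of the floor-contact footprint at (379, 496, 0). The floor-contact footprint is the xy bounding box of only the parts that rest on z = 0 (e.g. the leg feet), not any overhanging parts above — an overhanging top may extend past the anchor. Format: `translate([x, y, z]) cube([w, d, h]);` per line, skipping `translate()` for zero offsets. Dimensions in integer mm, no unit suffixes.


translate([379, 496, 399]) cube([1895, 289, 33]);
translate([379, 496, 0]) cube([60, 60, 399]);
translate([379, 725, 0]) cube([60, 60, 399]);
translate([2214, 496, 0]) cube([60, 60, 399]);
translate([2214, 725, 0]) cube([60, 60, 399]);


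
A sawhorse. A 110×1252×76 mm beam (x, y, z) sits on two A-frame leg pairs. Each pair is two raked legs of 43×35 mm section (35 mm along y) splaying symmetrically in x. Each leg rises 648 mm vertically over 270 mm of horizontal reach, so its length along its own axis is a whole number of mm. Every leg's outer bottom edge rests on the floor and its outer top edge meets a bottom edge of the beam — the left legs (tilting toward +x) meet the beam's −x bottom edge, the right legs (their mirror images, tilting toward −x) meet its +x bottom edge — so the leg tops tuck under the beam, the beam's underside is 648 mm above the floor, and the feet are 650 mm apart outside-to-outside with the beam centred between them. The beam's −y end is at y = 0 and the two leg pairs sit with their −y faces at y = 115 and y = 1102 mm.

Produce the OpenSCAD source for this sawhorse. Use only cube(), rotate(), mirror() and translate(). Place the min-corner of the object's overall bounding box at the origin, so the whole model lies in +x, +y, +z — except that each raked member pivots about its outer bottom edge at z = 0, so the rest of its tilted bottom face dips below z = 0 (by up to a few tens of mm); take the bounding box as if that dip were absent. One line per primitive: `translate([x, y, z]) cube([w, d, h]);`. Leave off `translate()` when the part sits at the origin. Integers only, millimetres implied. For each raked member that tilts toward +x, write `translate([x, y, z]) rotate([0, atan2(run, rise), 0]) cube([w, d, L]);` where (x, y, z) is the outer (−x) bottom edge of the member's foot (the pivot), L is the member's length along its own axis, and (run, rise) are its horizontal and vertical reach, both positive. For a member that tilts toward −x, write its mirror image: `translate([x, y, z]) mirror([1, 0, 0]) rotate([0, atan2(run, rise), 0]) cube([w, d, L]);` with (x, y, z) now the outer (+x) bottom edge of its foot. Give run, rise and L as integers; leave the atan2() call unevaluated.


// leg length = √(270² + 648²) = 702
// right-leg outer foot x = 2·270 + 110 = 650
// beam min-corner = (270, 0, 648)
translate([270, 0, 648]) cube([110, 1252, 76]);
translate([0, 115, 0]) rotate([0, atan2(270, 648), 0]) cube([43, 35, 702]);
translate([650, 115, 0]) mirror([1, 0, 0]) rotate([0, atan2(270, 648), 0]) cube([43, 35, 702]);
translate([0, 1102, 0]) rotate([0, atan2(270, 648), 0]) cube([43, 35, 702]);
translate([650, 1102, 0]) mirror([1, 0, 0]) rotate([0, atan2(270, 648), 0]) cube([43, 35, 702]);


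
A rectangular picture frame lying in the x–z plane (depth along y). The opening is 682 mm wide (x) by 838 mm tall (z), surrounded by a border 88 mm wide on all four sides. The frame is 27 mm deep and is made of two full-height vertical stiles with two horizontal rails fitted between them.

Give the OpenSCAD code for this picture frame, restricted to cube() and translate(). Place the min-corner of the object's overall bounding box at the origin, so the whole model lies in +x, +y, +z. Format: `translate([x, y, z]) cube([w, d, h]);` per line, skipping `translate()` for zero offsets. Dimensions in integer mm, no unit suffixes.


cube([88, 27, 1014]);
translate([770, 0, 0]) cube([88, 27, 1014]);
translate([88, 0, 0]) cube([682, 27, 88]);
translate([88, 0, 926]) cube([682, 27, 88]);


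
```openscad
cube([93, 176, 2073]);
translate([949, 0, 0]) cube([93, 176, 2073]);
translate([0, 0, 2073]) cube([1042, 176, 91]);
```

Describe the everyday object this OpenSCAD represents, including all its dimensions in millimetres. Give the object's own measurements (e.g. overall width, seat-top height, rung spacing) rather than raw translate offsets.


A door frame. The clear opening is 856 mm wide and 2073 mm high. Two 93 mm wide jambs, 176 mm deep, stand either side of the opening from the floor to the top of the opening. A 91 mm thick head sits across the top of both jambs, spanning the full outside width of the frame.


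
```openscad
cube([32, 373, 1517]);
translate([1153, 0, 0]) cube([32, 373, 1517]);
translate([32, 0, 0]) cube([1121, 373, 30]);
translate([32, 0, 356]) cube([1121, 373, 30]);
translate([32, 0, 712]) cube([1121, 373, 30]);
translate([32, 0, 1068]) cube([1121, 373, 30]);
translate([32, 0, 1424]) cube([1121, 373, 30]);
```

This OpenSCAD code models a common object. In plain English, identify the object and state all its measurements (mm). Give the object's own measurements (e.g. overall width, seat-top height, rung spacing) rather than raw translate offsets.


An open bookshelf. Two side panels, each 32 mm thick, 373 mm deep and 1517 mm tall, stand 1185 mm apart (outside-to-outside). Between them sit 5 shelves, each 30 mm thick and 373 mm deep, spanning the full gap between the sides. The bottom shelf rests on the floor (its underside at z = 0) and the clear gap between one shelf's top and the next shelf's underside is 326 mm.


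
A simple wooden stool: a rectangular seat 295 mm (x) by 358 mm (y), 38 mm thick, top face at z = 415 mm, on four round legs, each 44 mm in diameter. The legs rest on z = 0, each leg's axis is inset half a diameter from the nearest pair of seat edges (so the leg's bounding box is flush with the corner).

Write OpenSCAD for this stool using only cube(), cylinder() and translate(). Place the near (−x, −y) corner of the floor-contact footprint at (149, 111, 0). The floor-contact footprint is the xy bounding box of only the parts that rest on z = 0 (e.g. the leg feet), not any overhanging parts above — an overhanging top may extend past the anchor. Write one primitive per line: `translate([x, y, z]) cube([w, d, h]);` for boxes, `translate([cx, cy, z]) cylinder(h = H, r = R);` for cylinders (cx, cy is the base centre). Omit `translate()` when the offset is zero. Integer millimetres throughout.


translate([149, 111, 377]) cube([295, 358, 38]);
translate([171, 133, 0]) cylinder(h = 377, r = 22);
translate([422, 133, 0]) cylinder(h = 377, r = 22);
translate([171, 447, 0]) cylinder(h = 377, r = 22);
translate([422, 447, 0]) cylinder(h = 377, r = 22);


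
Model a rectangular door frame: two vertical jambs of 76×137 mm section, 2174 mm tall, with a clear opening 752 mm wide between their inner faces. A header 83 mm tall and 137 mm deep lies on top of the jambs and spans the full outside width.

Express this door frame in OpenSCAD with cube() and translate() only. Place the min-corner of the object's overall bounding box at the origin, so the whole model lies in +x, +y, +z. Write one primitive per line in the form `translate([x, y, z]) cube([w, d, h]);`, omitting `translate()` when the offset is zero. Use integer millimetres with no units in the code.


cube([76, 137, 2174]);
translate([828, 0, 0]) cube([76, 137, 2174]);
translate([0, 0, 2174]) cube([904, 137, 83]);


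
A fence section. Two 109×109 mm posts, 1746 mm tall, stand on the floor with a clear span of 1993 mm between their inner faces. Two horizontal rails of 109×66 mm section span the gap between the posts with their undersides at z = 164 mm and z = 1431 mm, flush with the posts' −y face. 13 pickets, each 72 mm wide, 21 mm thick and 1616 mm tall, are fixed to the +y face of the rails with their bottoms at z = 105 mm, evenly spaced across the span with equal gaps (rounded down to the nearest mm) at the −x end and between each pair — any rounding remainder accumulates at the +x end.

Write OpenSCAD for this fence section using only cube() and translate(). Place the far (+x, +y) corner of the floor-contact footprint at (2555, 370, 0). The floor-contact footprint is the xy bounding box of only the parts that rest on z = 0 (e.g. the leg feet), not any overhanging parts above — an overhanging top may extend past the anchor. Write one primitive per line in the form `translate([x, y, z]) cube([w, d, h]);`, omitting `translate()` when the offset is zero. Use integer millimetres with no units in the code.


translate([344, 261, 0]) cube([109, 109, 1746]);
translate([2446, 261, 0]) cube([109, 109, 1746]);
translate([453, 261, 164]) cube([1993, 109, 66]);
translate([453, 261, 1431]) cube([1993, 109, 66]);
translate([528, 370, 105]) cube([72, 21, 1616]);
translate([675, 370, 105]) cube([72, 21, 1616]);
translate([822, 370, 105]) cube([72, 21, 1616]);
translate([969, 370, 105]) cube([72, 21, 1616]);
translate([1116, 370, 105]) cube([72, 21, 1616]);
translate([1263, 370, 105]) cube([72, 21, 1616]);
translate([1410, 370, 105]) cube([72, 21, 1616]);
translate([1557, 370, 105]) cube([72, 21, 1616]);
translate([1704, 370, 105]) cube([72, 21, 1616]);
translate([1851, 370, 105]) cube([72, 21, 1616]);
translate([1998, 370, 105]) cube([72, 21, 1616]);
translate([2145, 370, 105]) cube([72, 21, 1616]);
translate([2292, 370, 105]) cube([72, 21, 1616]);


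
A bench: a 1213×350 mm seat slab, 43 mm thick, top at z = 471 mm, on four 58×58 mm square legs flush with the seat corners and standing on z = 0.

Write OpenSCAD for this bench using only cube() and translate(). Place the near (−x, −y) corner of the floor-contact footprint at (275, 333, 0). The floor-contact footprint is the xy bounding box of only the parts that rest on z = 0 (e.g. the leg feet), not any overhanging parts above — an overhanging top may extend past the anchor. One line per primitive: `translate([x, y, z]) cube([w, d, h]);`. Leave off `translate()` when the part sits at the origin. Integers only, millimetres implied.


translate([275, 333, 428]) cube([1213, 350, 43]);
translate([275, 333, 0]) cube([58, 58, 428]);
translate([275, 625, 0]) cube([58, 58, 428]);
translate([1430, 333, 0]) cube([58, 58, 428]);
translate([1430, 625, 0]) cube([58, 58, 428]);


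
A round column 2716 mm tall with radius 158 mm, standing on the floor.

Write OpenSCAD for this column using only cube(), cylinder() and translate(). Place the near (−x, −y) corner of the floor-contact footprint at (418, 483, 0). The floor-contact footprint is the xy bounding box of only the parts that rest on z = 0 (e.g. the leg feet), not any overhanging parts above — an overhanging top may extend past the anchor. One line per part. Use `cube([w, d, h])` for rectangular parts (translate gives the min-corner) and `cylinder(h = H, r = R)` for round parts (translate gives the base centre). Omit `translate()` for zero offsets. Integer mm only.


translate([576, 641, 0]) cylinder(h = 2716, r = 158);


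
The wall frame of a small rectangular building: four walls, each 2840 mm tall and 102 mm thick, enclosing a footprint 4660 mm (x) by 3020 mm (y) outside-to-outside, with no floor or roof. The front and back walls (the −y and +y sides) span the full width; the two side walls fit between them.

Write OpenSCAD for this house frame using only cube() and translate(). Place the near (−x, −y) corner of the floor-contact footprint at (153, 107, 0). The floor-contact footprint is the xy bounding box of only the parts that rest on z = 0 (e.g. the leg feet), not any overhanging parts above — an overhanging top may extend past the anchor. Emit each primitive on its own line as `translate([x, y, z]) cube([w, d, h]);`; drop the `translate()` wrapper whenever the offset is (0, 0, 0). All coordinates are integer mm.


translate([153, 107, 0]) cube([4660, 102, 2840]);
translate([153, 3025, 0]) cube([4660, 102, 2840]);
translate([153, 209, 0]) cube([102, 2816, 2840]);
translate([4711, 209, 0]) cube([102, 2816, 2840]);


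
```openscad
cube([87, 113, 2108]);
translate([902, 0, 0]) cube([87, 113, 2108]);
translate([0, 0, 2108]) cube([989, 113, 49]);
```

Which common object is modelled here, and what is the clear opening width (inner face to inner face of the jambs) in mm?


A door frame. The clear opening width is 815 mm.

Two 2108 mm tall posts with a header on top — a door frame. The left jamb is 87 mm wide at x = 0; the right jamb starts at x = 902. The clear opening is 902 − 87 = 815 mm.


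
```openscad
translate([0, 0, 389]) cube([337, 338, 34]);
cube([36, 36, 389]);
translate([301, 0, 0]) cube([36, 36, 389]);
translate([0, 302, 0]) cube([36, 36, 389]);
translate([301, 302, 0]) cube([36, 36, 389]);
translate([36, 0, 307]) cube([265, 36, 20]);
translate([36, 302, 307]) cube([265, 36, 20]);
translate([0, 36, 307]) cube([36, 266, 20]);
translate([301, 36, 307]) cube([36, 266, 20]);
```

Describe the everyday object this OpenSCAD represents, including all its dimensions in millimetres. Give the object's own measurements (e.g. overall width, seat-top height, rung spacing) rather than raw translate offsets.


A four-legged stool. The seat is a 337×338×34 mm slab whose top surface is at z = 423 mm; four square legs, each 36×36 mm in cross-section, run from the floor (z = 0) to the underside of the seat, each flush with a corner of the seat. Four stretchers, 36 mm wide and 20 mm tall, connect adjacent legs with their undersides at z = 307 mm, each running between the inner faces of the legs it joins and aligned with the legs' outer faces on the other axis.


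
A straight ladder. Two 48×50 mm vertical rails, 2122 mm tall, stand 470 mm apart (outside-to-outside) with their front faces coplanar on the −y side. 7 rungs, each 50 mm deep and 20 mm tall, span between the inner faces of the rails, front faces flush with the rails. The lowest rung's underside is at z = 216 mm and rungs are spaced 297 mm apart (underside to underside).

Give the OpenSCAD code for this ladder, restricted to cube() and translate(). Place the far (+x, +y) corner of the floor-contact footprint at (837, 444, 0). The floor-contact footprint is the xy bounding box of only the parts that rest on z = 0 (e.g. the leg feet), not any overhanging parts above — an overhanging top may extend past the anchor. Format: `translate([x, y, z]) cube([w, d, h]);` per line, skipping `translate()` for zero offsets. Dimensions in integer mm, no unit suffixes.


translate([367, 394, 0]) cube([48, 50, 2122]);
translate([789, 394, 0]) cube([48, 50, 2122]);
translate([415, 394, 216]) cube([374, 50, 20]);
translate([415, 394, 513]) cube([374, 50, 20]);
translate([415, 394, 810]) cube([374, 50, 20]);
translate([415, 394, 1107]) cube([374, 50, 20]);
translate([415, 394, 1404]) cube([374, 50, 20]);
translate([415, 394, 1701]) cube([374, 50, 20]);
translate([415, 394, 1998]) cube([374, 50, 20]);


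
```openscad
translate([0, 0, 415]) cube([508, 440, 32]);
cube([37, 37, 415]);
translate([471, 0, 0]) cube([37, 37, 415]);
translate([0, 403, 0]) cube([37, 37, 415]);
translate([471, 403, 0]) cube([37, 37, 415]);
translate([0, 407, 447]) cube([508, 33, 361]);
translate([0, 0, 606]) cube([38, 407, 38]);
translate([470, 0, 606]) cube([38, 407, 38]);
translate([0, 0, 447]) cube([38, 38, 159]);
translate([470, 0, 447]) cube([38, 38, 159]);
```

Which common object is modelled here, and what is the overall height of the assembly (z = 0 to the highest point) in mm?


A chair. The overall height is 808 mm.

A slab on four corner posts with a tall panel at the back — a chair. The seat slab sits at z = 415 with thickness 32, and the 361 mm backrest starts at the seat top, so the overall height is 415 + 32 + 361 = 808 mm.


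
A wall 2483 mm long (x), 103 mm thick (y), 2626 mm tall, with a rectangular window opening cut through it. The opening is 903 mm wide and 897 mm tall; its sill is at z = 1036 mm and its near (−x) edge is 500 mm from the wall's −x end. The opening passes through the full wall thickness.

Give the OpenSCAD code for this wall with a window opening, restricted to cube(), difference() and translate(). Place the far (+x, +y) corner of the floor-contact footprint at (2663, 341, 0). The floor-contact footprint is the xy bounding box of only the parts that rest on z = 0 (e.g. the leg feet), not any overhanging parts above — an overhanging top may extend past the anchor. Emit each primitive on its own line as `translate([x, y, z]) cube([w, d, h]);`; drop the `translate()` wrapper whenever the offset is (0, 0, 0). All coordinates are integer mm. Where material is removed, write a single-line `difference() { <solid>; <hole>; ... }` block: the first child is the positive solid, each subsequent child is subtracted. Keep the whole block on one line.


difference() { translate([180, 238, 0]) cube([2483, 103, 2626]); translate([680, 238, 1036]) cube([903, 103, 897]); }


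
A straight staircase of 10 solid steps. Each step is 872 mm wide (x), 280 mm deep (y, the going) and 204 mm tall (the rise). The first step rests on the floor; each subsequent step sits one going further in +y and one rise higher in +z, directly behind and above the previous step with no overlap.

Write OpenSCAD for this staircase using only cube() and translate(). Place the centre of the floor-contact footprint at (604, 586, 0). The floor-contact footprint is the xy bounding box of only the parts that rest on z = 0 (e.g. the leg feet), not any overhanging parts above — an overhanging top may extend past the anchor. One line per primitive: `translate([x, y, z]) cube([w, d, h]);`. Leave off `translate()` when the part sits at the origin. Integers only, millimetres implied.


translate([168, 446, 0]) cube([872, 280, 204]);
translate([168, 726, 204]) cube([872, 280, 204]);
translate([168, 1006, 408]) cube([872, 280, 204]);
translate([168, 1286, 612]) cube([872, 280, 204]);
translate([168, 1566, 816]) cube([872, 280, 204]);
translate([168, 1846, 1020]) cube([872, 280, 204]);
translate([168, 2126, 1224]) cube([872, 280, 204]);
translate([168, 2406, 1428]) cube([872, 280, 204]);
translate([168, 2686, 1632]) cube([872, 280, 204]);
translate([168, 2966, 1836]) cube([872, 280, 204]);


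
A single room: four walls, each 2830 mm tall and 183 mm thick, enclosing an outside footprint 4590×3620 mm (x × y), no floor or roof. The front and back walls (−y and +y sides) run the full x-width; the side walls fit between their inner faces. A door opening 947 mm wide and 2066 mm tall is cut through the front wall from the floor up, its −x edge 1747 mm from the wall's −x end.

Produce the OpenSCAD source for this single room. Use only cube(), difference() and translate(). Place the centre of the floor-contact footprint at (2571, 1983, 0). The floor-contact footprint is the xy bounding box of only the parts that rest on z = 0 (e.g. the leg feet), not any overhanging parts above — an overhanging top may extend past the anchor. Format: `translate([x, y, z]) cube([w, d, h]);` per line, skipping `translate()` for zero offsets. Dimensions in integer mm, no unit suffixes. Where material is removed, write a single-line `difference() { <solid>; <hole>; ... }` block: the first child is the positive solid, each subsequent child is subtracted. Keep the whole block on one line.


difference() { translate([276, 173, 0]) cube([4590, 183, 2830]); translate([2023, 173, 0]) cube([947, 183, 2066]); }
translate([276, 3610, 0]) cube([4590, 183, 2830]);
translate([276, 356, 0]) cube([183, 3254, 2830]);
translate([4683, 356, 0]) cube([183, 3254, 2830]);


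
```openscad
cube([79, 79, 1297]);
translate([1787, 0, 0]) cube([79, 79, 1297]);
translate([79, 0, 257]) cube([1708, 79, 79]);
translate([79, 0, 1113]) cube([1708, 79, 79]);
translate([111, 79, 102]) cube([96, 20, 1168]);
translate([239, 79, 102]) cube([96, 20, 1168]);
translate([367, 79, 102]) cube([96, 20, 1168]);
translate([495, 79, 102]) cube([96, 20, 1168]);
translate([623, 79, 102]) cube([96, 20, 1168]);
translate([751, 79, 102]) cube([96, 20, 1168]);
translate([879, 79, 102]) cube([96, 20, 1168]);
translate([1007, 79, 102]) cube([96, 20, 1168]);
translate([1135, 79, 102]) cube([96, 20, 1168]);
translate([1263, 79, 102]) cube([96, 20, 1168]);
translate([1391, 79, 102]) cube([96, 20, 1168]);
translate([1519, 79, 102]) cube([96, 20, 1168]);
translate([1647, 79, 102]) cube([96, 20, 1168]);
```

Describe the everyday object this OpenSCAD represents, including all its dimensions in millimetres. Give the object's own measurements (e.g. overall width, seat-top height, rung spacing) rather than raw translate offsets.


A fence section. Two 79×79 mm posts, 1297 mm tall, stand on the floor with a clear span of 1708 mm between their inner faces. Two horizontal rails of 79×79 mm section span the gap between the posts with their undersides at z = 257 mm and z = 1113 mm, flush with the posts' −y face. 13 pickets, each 96 mm wide, 20 mm thick and 1168 mm tall, are fixed to the +y face of the rails with their bottoms at z = 102 mm, spaced across the span with a 32 mm gap after the −x post and between neighbouring pickets, with 44 mm left before the +x post.


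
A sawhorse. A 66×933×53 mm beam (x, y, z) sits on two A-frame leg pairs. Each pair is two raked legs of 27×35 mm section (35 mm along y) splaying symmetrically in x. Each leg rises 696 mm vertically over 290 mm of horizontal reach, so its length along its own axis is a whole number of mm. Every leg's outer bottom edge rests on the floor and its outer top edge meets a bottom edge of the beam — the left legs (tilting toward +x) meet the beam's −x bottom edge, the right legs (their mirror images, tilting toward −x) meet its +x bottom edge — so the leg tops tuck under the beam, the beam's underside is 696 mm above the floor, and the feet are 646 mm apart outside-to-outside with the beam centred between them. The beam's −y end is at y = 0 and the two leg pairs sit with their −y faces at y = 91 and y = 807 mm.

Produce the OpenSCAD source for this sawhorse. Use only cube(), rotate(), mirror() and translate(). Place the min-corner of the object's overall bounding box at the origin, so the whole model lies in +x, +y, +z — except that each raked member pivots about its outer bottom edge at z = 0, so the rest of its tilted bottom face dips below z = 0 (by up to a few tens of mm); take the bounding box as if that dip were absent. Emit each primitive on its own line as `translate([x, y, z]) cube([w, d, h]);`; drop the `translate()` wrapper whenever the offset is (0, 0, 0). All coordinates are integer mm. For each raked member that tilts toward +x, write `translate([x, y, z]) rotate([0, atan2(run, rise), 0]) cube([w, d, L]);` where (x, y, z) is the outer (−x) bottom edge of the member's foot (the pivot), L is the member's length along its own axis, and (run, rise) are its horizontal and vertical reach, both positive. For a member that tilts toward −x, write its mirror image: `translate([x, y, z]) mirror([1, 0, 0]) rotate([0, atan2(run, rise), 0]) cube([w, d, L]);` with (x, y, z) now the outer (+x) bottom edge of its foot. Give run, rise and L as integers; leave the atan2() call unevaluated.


// leg length = √(290² + 696²) = 754
// right-leg outer foot x = 2·290 + 66 = 646
// beam min-corner = (290, 0, 696)
translate([290, 0, 696]) cube([66, 933, 53]);
translate([0, 91, 0]) rotate([0, atan2(290, 696), 0]) cube([27, 35, 754]);
translate([646, 91, 0]) mirror([1, 0, 0]) rotate([0, atan2(290, 696), 0]) cube([27, 35, 754]);
translate([0, 807, 0]) rotate([0, atan2(290, 696), 0]) cube([27, 35, 754]);
translate([646, 807, 0]) mirror([1, 0, 0]) rotate([0, atan2(290, 696), 0]) cube([27, 35, 754]);


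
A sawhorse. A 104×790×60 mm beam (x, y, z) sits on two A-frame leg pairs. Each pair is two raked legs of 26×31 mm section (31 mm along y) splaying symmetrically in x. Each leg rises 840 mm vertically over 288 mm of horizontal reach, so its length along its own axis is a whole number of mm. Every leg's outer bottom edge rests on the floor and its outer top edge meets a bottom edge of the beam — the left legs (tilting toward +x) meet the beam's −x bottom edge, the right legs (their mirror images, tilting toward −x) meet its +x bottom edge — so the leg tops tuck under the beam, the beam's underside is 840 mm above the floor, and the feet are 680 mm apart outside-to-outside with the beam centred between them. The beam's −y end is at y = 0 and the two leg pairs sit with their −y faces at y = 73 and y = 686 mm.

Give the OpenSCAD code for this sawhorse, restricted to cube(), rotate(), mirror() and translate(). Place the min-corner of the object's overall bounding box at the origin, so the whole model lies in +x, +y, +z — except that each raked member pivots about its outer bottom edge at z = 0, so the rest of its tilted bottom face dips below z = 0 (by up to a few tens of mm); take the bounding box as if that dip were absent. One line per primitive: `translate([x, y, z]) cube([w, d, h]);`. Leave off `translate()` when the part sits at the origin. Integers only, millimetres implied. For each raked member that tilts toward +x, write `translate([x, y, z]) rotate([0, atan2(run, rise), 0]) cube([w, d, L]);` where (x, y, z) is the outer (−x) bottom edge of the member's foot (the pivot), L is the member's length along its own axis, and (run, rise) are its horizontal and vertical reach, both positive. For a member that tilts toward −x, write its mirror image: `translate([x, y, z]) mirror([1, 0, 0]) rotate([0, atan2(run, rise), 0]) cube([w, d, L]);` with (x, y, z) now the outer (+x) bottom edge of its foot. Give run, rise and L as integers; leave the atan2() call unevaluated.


translate([288, 0, 840]) cube([104, 790, 60]);
translate([0, 73, 0]) rotate([0, atan2(288, 840), 0]) cube([26, 31, 888]);
translate([680, 73, 0]) mirror([1, 0, 0]) rotate([0, atan2(288, 840), 0]) cube([26, 31, 888]);
translate([0, 686, 0]) rotate([0, atan2(288, 840), 0]) cube([26, 31, 888]);
translate([680, 686, 0]) mirror([1, 0, 0]) rotate([0, atan2(288, 840), 0]) cube([26, 31, 888]);


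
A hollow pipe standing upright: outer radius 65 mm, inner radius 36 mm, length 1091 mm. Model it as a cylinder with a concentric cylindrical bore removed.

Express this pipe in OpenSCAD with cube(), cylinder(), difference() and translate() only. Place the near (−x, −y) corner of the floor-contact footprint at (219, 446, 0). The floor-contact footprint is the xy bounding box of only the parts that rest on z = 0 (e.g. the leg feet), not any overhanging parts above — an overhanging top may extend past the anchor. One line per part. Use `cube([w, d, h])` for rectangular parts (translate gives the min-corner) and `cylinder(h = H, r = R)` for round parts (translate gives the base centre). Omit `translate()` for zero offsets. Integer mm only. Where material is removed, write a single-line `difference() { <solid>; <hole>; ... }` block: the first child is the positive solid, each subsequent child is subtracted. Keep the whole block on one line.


difference() { translate([284, 511, 0]) cylinder(h = 1091, r = 65); translate([284, 511, 0]) cylinder(h = 1091, r = 36); }


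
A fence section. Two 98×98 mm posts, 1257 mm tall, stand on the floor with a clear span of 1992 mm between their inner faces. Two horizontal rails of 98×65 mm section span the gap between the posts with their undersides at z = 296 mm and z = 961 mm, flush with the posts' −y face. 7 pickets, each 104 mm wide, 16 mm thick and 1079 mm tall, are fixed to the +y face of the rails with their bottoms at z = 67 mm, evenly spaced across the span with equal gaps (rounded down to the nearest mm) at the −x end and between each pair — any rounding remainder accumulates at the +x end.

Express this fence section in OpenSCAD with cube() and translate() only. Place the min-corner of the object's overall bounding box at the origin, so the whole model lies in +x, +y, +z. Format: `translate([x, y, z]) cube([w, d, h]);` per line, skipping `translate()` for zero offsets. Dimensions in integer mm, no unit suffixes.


cube([98, 98, 1257]);
translate([2090, 0, 0]) cube([98, 98, 1257]);
translate([98, 0, 296]) cube([1992, 98, 65]);
translate([98, 0, 961]) cube([1992, 98, 65]);
translate([256, 98, 67]) cube([104, 16, 1079]);
translate([518, 98, 67]) cube([104, 16, 1079]);
translate([780, 98, 67]) cube([104, 16, 1079]);
translate([1042, 98, 67]) cube([104, 16, 1079]);
translate([1304, 98, 67]) cube([104, 16, 1079]);
translate([1566, 98, 67]) cube([104, 16, 1079]);
translate([1828, 98, 67]) cube([104, 16, 1079]);


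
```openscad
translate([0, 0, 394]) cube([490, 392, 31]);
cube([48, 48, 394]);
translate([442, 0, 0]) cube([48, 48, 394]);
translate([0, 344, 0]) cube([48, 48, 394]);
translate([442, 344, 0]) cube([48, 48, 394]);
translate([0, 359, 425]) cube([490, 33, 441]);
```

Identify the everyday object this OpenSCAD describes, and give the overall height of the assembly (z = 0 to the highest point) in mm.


A chair. The overall height is 866 mm.

A slab on four corner posts with a tall panel at the back — a chair. The seat slab sits at z = 394 with thickness 31, and the 441 mm backrest starts at the seat top, so the overall height is 394 + 31 + 441 = 866 mm.


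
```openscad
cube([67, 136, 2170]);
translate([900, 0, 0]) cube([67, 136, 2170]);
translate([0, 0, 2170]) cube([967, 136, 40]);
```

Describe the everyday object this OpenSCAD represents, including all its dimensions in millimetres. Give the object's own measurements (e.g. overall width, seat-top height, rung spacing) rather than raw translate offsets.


A door frame. The clear opening is 833 mm wide and 2170 mm high. Two 67 mm wide jambs, 136 mm deep, stand either side of the opening from the floor to the top of the opening. A 40 mm thick head sits across the top of both jambs, spanning the full outside width of the frame.


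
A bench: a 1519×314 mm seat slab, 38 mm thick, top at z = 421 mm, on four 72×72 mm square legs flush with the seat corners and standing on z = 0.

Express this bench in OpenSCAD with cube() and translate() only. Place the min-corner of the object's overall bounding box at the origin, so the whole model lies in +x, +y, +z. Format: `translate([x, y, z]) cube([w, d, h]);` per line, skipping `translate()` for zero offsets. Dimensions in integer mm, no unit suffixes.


translate([0, 0, 383]) cube([1519, 314, 38]);
cube([72, 72, 383]);
translate([0, 242, 0]) cube([72, 72, 383]);
translate([1447, 0, 0]) cube([72, 72, 383]);
translate([1447, 242, 0]) cube([72, 72, 383]);


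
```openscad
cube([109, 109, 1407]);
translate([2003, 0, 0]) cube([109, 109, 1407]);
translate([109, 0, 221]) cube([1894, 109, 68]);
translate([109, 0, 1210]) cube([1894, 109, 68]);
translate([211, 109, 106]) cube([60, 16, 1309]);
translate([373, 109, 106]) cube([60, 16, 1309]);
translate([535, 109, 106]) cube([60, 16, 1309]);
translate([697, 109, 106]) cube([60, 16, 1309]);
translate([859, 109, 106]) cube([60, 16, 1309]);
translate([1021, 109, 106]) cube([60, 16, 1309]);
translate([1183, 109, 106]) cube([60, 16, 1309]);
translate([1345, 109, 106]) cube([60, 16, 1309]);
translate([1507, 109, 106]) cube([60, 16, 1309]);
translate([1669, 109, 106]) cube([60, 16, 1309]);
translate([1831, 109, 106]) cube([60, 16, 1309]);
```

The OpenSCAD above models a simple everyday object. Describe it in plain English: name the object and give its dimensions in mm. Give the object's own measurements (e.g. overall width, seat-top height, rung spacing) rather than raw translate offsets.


A fence section. Two 109×109 mm posts, 1407 mm tall, stand on the floor with a clear span of 1894 mm between their inner faces. Two horizontal rails of 109×68 mm section span the gap between the posts with their undersides at z = 221 mm and z = 1210 mm, flush with the posts' −y face. 11 pickets, each 60 mm wide, 16 mm thick and 1309 mm tall, are fixed to the +y face of the rails with their bottoms at z = 106 mm, spaced across the span with a 102 mm gap after the −x post and between neighbouring pickets, with 112 mm left before the +x post.


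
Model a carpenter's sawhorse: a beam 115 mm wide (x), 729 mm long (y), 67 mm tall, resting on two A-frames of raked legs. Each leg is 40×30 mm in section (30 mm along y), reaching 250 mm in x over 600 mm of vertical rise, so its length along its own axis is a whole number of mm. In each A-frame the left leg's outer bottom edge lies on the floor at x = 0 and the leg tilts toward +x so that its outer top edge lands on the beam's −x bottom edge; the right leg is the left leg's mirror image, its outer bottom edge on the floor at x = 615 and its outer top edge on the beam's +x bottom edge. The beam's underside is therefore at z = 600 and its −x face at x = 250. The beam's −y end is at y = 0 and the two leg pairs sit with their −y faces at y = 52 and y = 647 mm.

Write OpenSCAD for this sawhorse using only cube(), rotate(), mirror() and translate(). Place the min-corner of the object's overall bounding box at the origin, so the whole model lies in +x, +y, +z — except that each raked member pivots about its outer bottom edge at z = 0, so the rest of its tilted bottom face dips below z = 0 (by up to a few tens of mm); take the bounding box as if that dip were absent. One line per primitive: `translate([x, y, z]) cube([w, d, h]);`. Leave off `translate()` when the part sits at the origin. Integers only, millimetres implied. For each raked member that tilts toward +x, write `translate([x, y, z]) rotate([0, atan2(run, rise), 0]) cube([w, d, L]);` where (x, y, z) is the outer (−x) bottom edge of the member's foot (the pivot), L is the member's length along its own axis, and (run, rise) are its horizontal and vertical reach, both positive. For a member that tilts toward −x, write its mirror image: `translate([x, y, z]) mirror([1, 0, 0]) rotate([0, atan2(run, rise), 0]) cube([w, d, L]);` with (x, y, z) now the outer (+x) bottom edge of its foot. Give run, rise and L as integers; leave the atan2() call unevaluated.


translate([250, 0, 600]) cube([115, 729, 67]);
translate([0, 52, 0]) rotate([0, atan2(250, 600), 0]) cube([40, 30, 650]);
translate([615, 52, 0]) mirror([1, 0, 0]) rotate([0, atan2(250, 600), 0]) cube([40, 30, 650]);
translate([0, 647, 0]) rotate([0, atan2(250, 600), 0]) cube([40, 30, 650]);
translate([615, 647, 0]) mirror([1, 0, 0]) rotate([0, atan2(250, 600), 0]) cube([40, 30, 650]);


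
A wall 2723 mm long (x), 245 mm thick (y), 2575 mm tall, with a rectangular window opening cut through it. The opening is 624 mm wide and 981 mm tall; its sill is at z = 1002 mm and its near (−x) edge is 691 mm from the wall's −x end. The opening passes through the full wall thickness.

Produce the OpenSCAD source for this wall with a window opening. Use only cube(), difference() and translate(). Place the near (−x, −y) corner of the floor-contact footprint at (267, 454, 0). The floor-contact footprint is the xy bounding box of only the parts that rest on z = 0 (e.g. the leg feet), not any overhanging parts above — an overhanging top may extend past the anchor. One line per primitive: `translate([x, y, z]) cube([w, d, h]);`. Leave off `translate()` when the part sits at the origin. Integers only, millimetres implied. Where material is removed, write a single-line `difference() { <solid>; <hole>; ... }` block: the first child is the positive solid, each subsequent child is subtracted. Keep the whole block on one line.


difference() { translate([267, 454, 0]) cube([2723, 245, 2575]); translate([958, 454, 1002]) cube([624, 245, 981]); }


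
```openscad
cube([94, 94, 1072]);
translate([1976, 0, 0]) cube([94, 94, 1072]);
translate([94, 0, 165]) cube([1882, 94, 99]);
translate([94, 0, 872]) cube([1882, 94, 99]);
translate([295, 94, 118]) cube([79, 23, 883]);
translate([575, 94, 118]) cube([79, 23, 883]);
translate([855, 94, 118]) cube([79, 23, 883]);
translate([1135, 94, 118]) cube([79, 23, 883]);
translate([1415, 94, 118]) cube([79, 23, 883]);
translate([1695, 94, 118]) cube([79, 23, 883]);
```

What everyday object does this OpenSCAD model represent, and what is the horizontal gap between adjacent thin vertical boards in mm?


A fence section. The picket gap is 201 mm.

Two posts, two rails, 6 pickets — a fence section. Span 1882 mm holds 6 pickets of 79 mm with 7 equal gaps: ⌊(1882 − 6·79) / 7⌋ = 201 mm.


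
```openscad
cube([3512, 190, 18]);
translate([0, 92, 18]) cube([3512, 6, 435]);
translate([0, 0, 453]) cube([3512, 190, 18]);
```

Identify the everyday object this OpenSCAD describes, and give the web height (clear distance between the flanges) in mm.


An I-beam. The web height is 435 mm.

Two wide flanges with a thin centred web — an I-beam. Overall 471 mm minus two 18 mm flanges gives a web of 471 − 2·18 = 435 mm.


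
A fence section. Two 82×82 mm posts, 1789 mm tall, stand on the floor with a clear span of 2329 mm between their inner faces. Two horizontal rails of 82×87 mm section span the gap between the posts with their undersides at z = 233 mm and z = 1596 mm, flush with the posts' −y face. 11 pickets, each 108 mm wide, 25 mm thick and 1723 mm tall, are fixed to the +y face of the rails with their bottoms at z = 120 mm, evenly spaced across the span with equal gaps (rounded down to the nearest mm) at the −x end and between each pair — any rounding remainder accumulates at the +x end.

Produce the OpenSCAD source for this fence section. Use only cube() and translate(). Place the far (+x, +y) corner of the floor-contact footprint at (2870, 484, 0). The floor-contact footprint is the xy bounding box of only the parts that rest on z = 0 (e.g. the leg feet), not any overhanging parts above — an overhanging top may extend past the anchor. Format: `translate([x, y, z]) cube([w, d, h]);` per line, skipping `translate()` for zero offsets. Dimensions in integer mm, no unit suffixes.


translate([377, 402, 0]) cube([82, 82, 1789]);
translate([2788, 402, 0]) cube([82, 82, 1789]);
translate([459, 402, 233]) cube([2329, 82, 87]);
translate([459, 402, 1596]) cube([2329, 82, 87]);
translate([554, 484, 120]) cube([108, 25, 1723]);
translate([757, 484, 120]) cube([108, 25, 1723]);
translate([960, 484, 120]) cube([108, 25, 1723]);
translate([1163, 484, 120]) cube([108, 25, 1723]);
translate([1366, 484, 120]) cube([108, 25, 1723]);
translate([1569, 484, 120]) cube([108, 25, 1723]);
translate([1772, 484, 120]) cube([108, 25, 1723]);
translate([1975, 484, 120]) cube([108, 25, 1723]);
translate([2178, 484, 120]) cube([108, 25, 1723]);
translate([2381, 484, 120]) cube([108, 25, 1723]);
translate([2584, 484, 120]) cube([108, 25, 1723]);
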